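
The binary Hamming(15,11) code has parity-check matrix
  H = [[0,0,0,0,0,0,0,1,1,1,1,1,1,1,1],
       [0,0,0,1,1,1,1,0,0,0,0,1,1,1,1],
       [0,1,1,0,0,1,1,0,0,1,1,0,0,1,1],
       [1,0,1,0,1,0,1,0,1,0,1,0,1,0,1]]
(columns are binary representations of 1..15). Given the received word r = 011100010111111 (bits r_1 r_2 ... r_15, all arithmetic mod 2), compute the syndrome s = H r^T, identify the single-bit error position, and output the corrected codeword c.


s = (1, 1, 0, 0)^T, error position = 12, corrected codeword c = 011100010110111

Compute s = H r^T mod 2 one row at a time:
  s_1 = 1 + 0 + 1 + 1 + 1 + 1 + 1 + 1 = 7 ≡ 1 (mod 2).
  s_2 = 1 + 0 + 0 + 0 + 1 + 1 + 1 + 1 = 5 ≡ 1 (mod 2).
  s_3 = 1 + 1 + 0 + 0 + 1 + 1 + 1 + 1 = 6 ≡ 0 (mod 2).
  s_4 = 0 + 1 + 0 + 0 + 0 + 1 + 1 + 1 = 4 ≡ 0 (mod 2).
s = (1, 1, 0, 0)^T — this equals column 12 of H (binary 1100), so error is at position 12.
Correct: flip bit 12 of r = 011100010111111 to get c = 011100010110111.


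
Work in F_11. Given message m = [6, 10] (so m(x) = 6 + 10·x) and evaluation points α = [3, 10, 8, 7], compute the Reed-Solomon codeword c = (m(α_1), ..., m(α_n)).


c = [3, 7, 9, 10]

Message polynomial: m(x) = 6 + 10·x (mod 11).
For each evaluation point α_i, compute m(α_i) mod 11:
  α_1 = 3: Horner steps 10 → 3, so m(3) = 3.
  α_2 = 10: Horner steps 10 → 7, so m(10) = 7.
  α_3 = 8: Horner steps 10 → 9, so m(8) = 9.
  α_4 = 7: Horner steps 10 → 10, so m(7) = 10.
Codeword c = [3, 7, 9, 10] ∈ F_11^4.


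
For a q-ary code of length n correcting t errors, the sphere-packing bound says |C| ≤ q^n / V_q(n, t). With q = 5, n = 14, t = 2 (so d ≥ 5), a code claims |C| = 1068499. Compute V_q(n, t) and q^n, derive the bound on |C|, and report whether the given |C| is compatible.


V_q(n, t) = 1513, q^n = 6103515625, Hamming bound = 4034048, |C| = 1068499 ≤ bound (satisfied).

Step 1: Compute V_q(n, t) = Σ_{j=0}^2 C(n, j) (q−1)^j.
  j = 0: C(14,0)·(4)^0 = 1·1 = 1.
  j = 1: C(14,1)·(4)^1 = 14·4 = 56.
  j = 2: C(14,2)·(4)^2 = 91·16 = 1456.
  V_q(n, t) = 1 + 56 + 1456 = 1513.
Step 2: q^n = 5^14 = 6103515625.
Step 3: Hamming bound ⌊q^n / V_q(n,t)⌋ = ⌊6103515625/1513⌋ = 4034048.
Step 4: Compare |C| = 1068499 to 4034048: satisfied.
The claimed |C| lies below the Hamming bound.


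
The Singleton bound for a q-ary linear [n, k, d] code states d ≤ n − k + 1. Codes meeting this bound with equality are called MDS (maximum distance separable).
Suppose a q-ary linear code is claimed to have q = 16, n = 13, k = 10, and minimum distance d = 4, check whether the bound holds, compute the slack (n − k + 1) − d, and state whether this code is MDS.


Singleton RHS = n − k + 1 = 4, slack = 0, bound satisfied, MDS.

Singleton bound: d ≤ n − k + 1.
Here n = 13, k = 10, so n − k + 1 = 4.
Given d = 4, check d ≤ 4: YES.
Slack = (n − k + 1) − d = 0.
The code is MDS (slack = 0).
Description: the claimed parameters are [13, 10, 4]_16; such a code would be MDS (meets Singleton bound).


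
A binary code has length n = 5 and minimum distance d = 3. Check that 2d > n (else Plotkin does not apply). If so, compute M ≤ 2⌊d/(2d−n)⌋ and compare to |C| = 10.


Plotkin bound M ≤ 6; given |C| = 10 > bound (violated).

Check applicability: 2d = 6, n = 5.
2d − n = 1 > 0, so Plotkin applies.
Compute d/(2d−n) = 3/1 ≈ 3.0000.
⌊d/(2d−n)⌋ = 3.
Plotkin bound: M ≤ 2·3 = 6.
Given |C| = 10, check: VIOLATED.
This |C| is above the Plotkin bound, so no binary code with n = 5, d = 3 and 10 codewords exists.


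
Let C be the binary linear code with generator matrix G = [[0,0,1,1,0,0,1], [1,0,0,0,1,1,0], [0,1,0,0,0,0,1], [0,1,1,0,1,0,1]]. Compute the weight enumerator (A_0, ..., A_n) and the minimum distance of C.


Weight distribution: A_0 = 1, A_2 = 2, A_3 = 6, A_4 = 3, A_5 = 2, A_6 = 2. Minimum distance d = 2.

Enumerate all 2^4 = 16 messages m ∈ F_2^4.
For each, compute codeword c = mG in F_2^7, then tally its weight.
  m = 0000 → c = 0000000, weight = 0.
  m = 1000 → c = 0011001, weight = 3.
  m = 0100 → c = 1000110, weight = 3.
  m = 1100 → c = 1011111, weight = 6.
  m = 0010 → c = 0100001, weight = 2.
  m = 1010 → c = 0111000, weight = 3.
  m = 0110 → c = 1100111, weight = 5.
  m = 1110 → c = 1111110, weight = 6.
  m = 0001 → c = 0110101, weight = 4.
  m = 1001 → c = 0101100, weight = 3.
  m = 0101 → c = 1110011, weight = 5.
  m = 1101 → c = 1101010, weight = 4.
  m = 0011 → c = 0010100, weight = 2.
  m = 1011 → c = 0001101, weight = 3.
  m = 0111 → c = 1010010, weight = 3.
  m = 1111 → c = 1001011, weight = 4.
Tally weights:
  weight 0: 1 codewords.
  weight 2: 2 codewords.
  weight 3: 6 codewords.
  weight 4: 3 codewords.
  weight 5: 2 codewords.
  weight 6: 2 codewords.
Minimum distance d = smallest w > 0 with A_w > 0 = 2.
Sanity: Σ A_w = 16 = 2^4 = 16 ✓.


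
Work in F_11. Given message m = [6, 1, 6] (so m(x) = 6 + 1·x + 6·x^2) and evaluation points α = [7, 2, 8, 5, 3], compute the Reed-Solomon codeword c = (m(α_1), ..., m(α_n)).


c = [10, 10, 2, 7, 8]

Message polynomial: m(x) = 6 + 1·x + 6·x^2 (mod 11).
For each evaluation point α_i, compute m(α_i) mod 11:
  α_1 = 7: Horner steps 6 → 10 → 10, so m(7) = 10.
  α_2 = 2: Horner steps 6 → 2 → 10, so m(2) = 10.
  α_3 = 8: Horner steps 6 → 5 → 2, so m(8) = 2.
  α_4 = 5: Horner steps 6 → 9 → 7, so m(5) = 7.
  α_5 = 3: Horner steps 6 → 8 → 8, so m(3) = 8.
Codeword c = [10, 10, 2, 7, 8] ∈ F_11^5.


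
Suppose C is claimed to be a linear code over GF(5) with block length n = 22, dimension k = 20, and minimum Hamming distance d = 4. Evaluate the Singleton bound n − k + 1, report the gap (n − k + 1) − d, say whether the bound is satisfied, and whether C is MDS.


Singleton RHS = n − k + 1 = 3, slack = -1, bound violated (no such code; not MDS).

Singleton bound: d ≤ n − k + 1.
Here n = 22, k = 20, so n − k + 1 = 3.
Given d = 4, check d ≤ 3: NO.
Slack = (n − k + 1) − d = -1.
The slack is negative: d = 4 exceeds n − k + 1 = 3 by 1, so the Singleton bound is violated and no linear [22, 20, 4]_5 code can exist. In particular it is not MDS (MDS requires d = n − k + 1 exactly).
Description: the claimed parameters are [22, 20, 4]_5; such a code would be impossible (violates the Singleton bound).


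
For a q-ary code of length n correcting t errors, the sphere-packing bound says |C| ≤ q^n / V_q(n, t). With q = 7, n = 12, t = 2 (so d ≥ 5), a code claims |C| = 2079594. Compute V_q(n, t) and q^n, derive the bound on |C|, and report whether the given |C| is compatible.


V_q(n, t) = 2449, q^n = 13841287201, Hamming bound = 5651811, |C| = 2079594 ≤ bound (satisfied).

Step 1: Compute V_q(n, t) = Σ_{j=0}^2 C(n, j) (q−1)^j.
  j = 0: C(12,0)·(6)^0 = 1·1 = 1.
  j = 1: C(12,1)·(6)^1 = 12·6 = 72.
  j = 2: C(12,2)·(6)^2 = 66·36 = 2376.
  V_q(n, t) = 1 + 72 + 2376 = 2449.
Step 2: q^n = 7^12 = 13841287201.
Step 3: Hamming bound ⌊q^n / V_q(n,t)⌋ = ⌊13841287201/2449⌋ = 5651811.
Step 4: Compare |C| = 2079594 to 5651811: satisfied.
The claimed |C| lies below the Hamming bound.


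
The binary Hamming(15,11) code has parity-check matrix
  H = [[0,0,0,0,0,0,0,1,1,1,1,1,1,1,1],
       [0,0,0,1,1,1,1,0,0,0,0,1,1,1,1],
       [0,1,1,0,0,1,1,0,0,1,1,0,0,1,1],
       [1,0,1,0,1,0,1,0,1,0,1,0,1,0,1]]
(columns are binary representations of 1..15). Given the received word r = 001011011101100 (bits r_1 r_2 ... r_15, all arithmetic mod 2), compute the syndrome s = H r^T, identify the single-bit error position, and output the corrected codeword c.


s = (1, 0, 1, 0)^T, error position = 10, corrected codeword c = 001011011001100

Compute s = H r^T mod 2 one row at a time:
  s_1 = 1 + 1 + 1 + 0 + 1 + 1 + 0 + 0 = 5 ≡ 1 (mod 2).
  s_2 = 0 + 1 + 1 + 0 + 1 + 1 + 0 + 0 = 4 ≡ 0 (mod 2).
  s_3 = 0 + 1 + 1 + 0 + 1 + 0 + 0 + 0 = 3 ≡ 1 (mod 2).
  s_4 = 0 + 1 + 1 + 0 + 1 + 0 + 1 + 0 = 4 ≡ 0 (mod 2).
s = (1, 0, 1, 0)^T — this equals column 10 of H (binary 1010), so error is at position 10.
Correct: flip bit 10 of r = 001011011101100 to get c = 001011011001100.


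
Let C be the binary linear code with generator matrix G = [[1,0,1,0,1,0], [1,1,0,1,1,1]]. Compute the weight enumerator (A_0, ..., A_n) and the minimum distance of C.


Weight distribution: A_0 = 1, A_3 = 1, A_4 = 1, A_5 = 1. Minimum distance d = 3.

Enumerate all 2^2 = 4 messages m ∈ F_2^2.
For each, compute codeword c = mG in F_2^6, then tally its weight.
  m = 00 → c = 000000, weight = 0.
  m = 10 → c = 101010, weight = 3.
  m = 01 → c = 110111, weight = 5.
  m = 11 → c = 011101, weight = 4.
Tally weights:
  weight 0: 1 codewords.
  weight 3: 1 codewords.
  weight 4: 1 codewords.
  weight 5: 1 codewords.
Minimum distance d = smallest w > 0 with A_w > 0 = 3.
Sanity: Σ A_w = 4 = 2^2 = 4 ✓.


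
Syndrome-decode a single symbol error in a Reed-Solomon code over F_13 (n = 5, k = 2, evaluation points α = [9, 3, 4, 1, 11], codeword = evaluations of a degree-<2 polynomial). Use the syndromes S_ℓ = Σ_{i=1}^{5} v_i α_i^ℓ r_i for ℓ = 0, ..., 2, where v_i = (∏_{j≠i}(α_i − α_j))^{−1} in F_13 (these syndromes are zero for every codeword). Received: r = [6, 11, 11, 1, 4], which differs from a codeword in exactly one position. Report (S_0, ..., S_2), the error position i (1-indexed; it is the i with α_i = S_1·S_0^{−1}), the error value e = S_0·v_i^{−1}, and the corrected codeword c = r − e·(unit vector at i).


S = (8, 11, 7), error at position 2, error magnitude e = 12, c = [6, 12, 11, 1, 4].

Step 1: column multipliers v_i = (∏_{j≠i}(α_i − α_j))^{−1} mod 13.
  i = 1 (α = 9): (9−3)(9−4)(9−1)(9−11) = 6·5·8·(−2) = −480 ≡ 1, so v_1 = 1^{−1} = 1 (mod 13).
  i = 2 (α = 3): (3−9)(3−4)(3−1)(3−11) = (−6)·(−1)·2·(−8) = −96 ≡ 8, so v_2 = 8^{−1} = 5 (mod 13).
  i = 3 (α = 4): (4−9)(4−3)(4−1)(4−11) = (−5)·1·3·(−7) = 105 ≡ 1, so v_3 = 1^{−1} = 1 (mod 13).
  i = 4 (α = 1): (1−9)(1−3)(1−4)(1−11) = (−8)·(−2)·(−3)·(−10) = 480 ≡ 12, so v_4 = 12^{−1} = 12 (mod 13).
  i = 5 (α = 11): (11−9)(11−3)(11−4)(11−1) = 2·8·7·10 = 1120 ≡ 2, so v_5 = 2^{−1} = 7 (mod 13).
  v = [1, 5, 1, 12, 7].
Step 2: syndromes of r = [6, 11, 11, 1, 4] (all sums mod 13).
  S_0 = Σ v_i r_i = 1·6 + 5·11 + 1·11 + 12·1 + 7·4 = 112 ≡ 8.
  S_1 = Σ v_i α_i r_i = 1·9·6 + 5·3·11 + 1·4·11 + 12·1·1 + 7·11·4 = 583 ≡ 11.
  α_i^2 mod 13 = [3, 9, 3, 1, 4].
  S_2 = Σ v_i α_i^2 r_i = 1·3·6 + 5·9·11 + 1·3·11 + 12·1·1 + 7·4·4 = 670 ≡ 7.
  S = (8, 11, 7) ≠ 0, so r is not a codeword (an error is present).
Step 3: locate the error. For a single error e at position i, S_ℓ = v_i·e·α_i^ℓ, so α_err = S_1/S_0.
  S_0^{−1} = 8^{−1} = 5 (mod 13), so α_err = 11·5 = 55 ≡ 3 = α_2. Error position i = 2.
  Consistency check: S_2/S_1 = 7·6 = 42 ≡ 3 = α_err ✓ (single-error assumption holds).
Step 4: error magnitude e = S_0/v_2 = S_0·∏_{j≠2}(α_2 − α_j) = 8·8 = 64 ≡ 12 (mod 13).
Step 5: correct position 2: c_2 = r_2 − e = 11 − 12 ≡ 12 (mod 13). Hence c = [6, 12, 11, 1, 4].
  Check: interpolating c through the α_i gives m(x) = 2 + 12·x (degree < 2) with m(α_i) = c_i for every i, so c is indeed a codeword.


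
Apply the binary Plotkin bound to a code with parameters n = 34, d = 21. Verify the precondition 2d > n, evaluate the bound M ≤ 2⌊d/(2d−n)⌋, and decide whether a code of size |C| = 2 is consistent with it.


Plotkin bound M ≤ 4; given |C| = 2 ≤ bound (satisfied).

Check applicability: 2d = 42, n = 34.
2d − n = 8 > 0, so Plotkin applies.
Compute d/(2d−n) = 21/8 ≈ 2.6250.
⌊d/(2d−n)⌋ = 2.
Plotkin bound: M ≤ 2·2 = 4.
Given |C| = 2, check: satisfied.
This |C| is below the Plotkin bound.


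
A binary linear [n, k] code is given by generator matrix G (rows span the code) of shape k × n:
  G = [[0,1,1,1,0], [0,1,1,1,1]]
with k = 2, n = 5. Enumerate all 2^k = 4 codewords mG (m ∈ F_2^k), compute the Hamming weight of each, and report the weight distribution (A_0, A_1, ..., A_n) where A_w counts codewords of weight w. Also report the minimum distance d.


Weight distribution: A_0 = 1, A_1 = 1, A_3 = 1, A_4 = 1. Minimum distance d = 1.

Enumerate all 2^2 = 4 messages m ∈ F_2^2.
For each, compute codeword c = mG in F_2^5, then tally its weight.
  m = 00 → c = 00000, weight = 0.
  m = 10 → c = 01110, weight = 3.
  m = 01 → c = 01111, weight = 4.
  m = 11 → c = 00001, weight = 1.
Tally weights:
  weight 0: 1 codewords.
  weight 1: 1 codewords.
  weight 3: 1 codewords.
  weight 4: 1 codewords.
Minimum distance d = smallest w > 0 with A_w > 0 = 1.
Sanity: Σ A_w = 4 = 2^2 = 4 ✓.


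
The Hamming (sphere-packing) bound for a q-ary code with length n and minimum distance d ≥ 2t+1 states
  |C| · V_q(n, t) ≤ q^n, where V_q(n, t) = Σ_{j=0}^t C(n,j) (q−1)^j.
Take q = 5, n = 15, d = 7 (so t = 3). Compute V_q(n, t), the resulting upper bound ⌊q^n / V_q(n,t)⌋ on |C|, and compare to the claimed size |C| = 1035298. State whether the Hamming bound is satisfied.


V_q(n, t) = 30861, q^n = 30517578125, Hamming bound = 988871, |C| = 1035298 > bound (violated).

Step 1: Compute V_q(n, t) = Σ_{j=0}^3 C(n, j) (q−1)^j.
  j = 0: C(15,0)·(4)^0 = 1·1 = 1.
  j = 1: C(15,1)·(4)^1 = 15·4 = 60.
  j = 2: C(15,2)·(4)^2 = 105·16 = 1680.
  j = 3: C(15,3)·(4)^3 = 455·64 = 29120.
  V_q(n, t) = 1 + 60 + 1680 + 29120 = 30861.
Step 2: q^n = 5^15 = 30517578125.
Step 3: Hamming bound ⌊q^n / V_q(n,t)⌋ = ⌊30517578125/30861⌋ = 988871.
Step 4: Compare |C| = 1035298 to 988871: violated.
The claimed |C| lies above the Hamming bound, so no 5-ary code of length 15 with d ≥ 7 can have 1035298 codewords.


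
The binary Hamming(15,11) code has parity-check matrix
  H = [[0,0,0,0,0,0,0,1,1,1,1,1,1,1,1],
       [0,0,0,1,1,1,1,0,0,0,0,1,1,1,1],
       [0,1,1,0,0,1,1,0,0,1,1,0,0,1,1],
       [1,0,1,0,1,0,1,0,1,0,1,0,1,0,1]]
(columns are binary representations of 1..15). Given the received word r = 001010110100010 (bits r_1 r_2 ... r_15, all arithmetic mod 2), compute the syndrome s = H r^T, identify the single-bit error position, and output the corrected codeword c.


s = (1, 1, 0, 1)^T, error position = 13, corrected codeword c = 001010110100110

Compute s = H r^T mod 2 one row at a time:
  s_1 = 1 + 0 + 1 + 0 + 0 + 0 + 1 + 0 = 3 ≡ 1 (mod 2).
  s_2 = 0 + 1 + 0 + 1 + 0 + 0 + 1 + 0 = 3 ≡ 1 (mod 2).
  s_3 = 0 + 1 + 0 + 1 + 1 + 0 + 1 + 0 = 4 ≡ 0 (mod 2).
  s_4 = 0 + 1 + 1 + 1 + 0 + 0 + 0 + 0 = 3 ≡ 1 (mod 2).
s = (1, 1, 0, 1)^T — this equals column 13 of H (binary 1101), so error is at position 13.
Correct: flip bit 13 of r = 001010110100010 to get c = 001010110100110.


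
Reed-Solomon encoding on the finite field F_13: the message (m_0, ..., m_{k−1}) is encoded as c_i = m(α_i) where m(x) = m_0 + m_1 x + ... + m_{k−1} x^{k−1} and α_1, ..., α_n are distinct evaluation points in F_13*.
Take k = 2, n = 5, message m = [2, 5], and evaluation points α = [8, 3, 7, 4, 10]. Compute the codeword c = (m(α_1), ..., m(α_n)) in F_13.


c = [3, 4, 11, 9, 0]

Message polynomial: m(x) = 2 + 5·x (mod 13).
For each evaluation point α_i, compute m(α_i) mod 13:
  α_1 = 8: Horner steps 5 → 3, so m(8) = 3.
  α_2 = 3: Horner steps 5 → 4, so m(3) = 4.
  α_3 = 7: Horner steps 5 → 11, so m(7) = 11.
  α_4 = 4: Horner steps 5 → 9, so m(4) = 9.
  α_5 = 10: Horner steps 5 → 0, so m(10) = 0.
Codeword c = [3, 4, 11, 9, 0] ∈ F_13^5.


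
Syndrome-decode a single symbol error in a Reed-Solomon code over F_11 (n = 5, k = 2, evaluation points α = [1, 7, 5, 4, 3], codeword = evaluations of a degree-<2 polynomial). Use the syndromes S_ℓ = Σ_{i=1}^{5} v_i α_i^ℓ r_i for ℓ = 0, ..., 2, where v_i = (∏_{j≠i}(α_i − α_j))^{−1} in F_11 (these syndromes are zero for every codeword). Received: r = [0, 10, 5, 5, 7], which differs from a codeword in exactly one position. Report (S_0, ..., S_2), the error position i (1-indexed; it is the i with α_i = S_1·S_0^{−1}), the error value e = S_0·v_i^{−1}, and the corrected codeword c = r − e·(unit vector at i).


S = (4, 9, 1), error at position 3, error magnitude e = 2, c = [0, 10, 3, 5, 7].

Step 1: column multipliers v_i = (∏_{j≠i}(α_i − α_j))^{−1} mod 11.
  i = 1 (α = 1): (1−7)(1−5)(1−4)(1−3) = (−6)·(−4)·(−3)·(−2) = 144 ≡ 1, so v_1 = 1^{−1} = 1 (mod 11).
  i = 2 (α = 7): (7−1)(7−5)(7−4)(7−3) = 6·2·3·4 = 144 ≡ 1, so v_2 = 1^{−1} = 1 (mod 11).
  i = 3 (α = 5): (5−1)(5−7)(5−4)(5−3) = 4·(−2)·1·2 = −16 ≡ 6, so v_3 = 6^{−1} = 2 (mod 11).
  i = 4 (α = 4): (4−1)(4−7)(4−5)(4−3) = 3·(−3)·(−1)·1 = 9 ≡ 9, so v_4 = 9^{−1} = 5 (mod 11).
  i = 5 (α = 3): (3−1)(3−7)(3−5)(3−4) = 2·(−4)·(−2)·(−1) = −16 ≡ 6, so v_5 = 6^{−1} = 2 (mod 11).
  v = [1, 1, 2, 5, 2].
Step 2: syndromes of r = [0, 10, 5, 5, 7] (all sums mod 11).
  S_0 = Σ v_i r_i = 1·0 + 1·10 + 2·5 + 5·5 + 2·7 = 59 ≡ 4.
  S_1 = Σ v_i α_i r_i = 1·1·0 + 1·7·10 + 2·5·5 + 5·4·5 + 2·3·7 = 262 ≡ 9.
  α_i^2 mod 11 = [1, 5, 3, 5, 9].
  S_2 = Σ v_i α_i^2 r_i = 1·1·0 + 1·5·10 + 2·3·5 + 5·5·5 + 2·9·7 = 331 ≡ 1.
  S = (4, 9, 1) ≠ 0, so r is not a codeword (an error is present).
Step 3: locate the error. For a single error e at position i, S_ℓ = v_i·e·α_i^ℓ, so α_err = S_1/S_0.
  S_0^{−1} = 4^{−1} = 3 (mod 11), so α_err = 9·3 = 27 ≡ 5 = α_3. Error position i = 3.
  Consistency check: S_2/S_1 = 1·5 = 5 ≡ 5 = α_err ✓ (single-error assumption holds).
Step 4: error magnitude e = S_0/v_3 = S_0·∏_{j≠3}(α_3 − α_j) = 4·6 = 24 ≡ 2 (mod 11).
Step 5: correct position 3: c_3 = r_3 − e = 5 − 2 ≡ 3 (mod 11). Hence c = [0, 10, 3, 5, 7].
  Check: interpolating c through the α_i gives m(x) = 2 + 9·x (degree < 2) with m(α_i) = c_i for every i, so c is indeed a codeword.


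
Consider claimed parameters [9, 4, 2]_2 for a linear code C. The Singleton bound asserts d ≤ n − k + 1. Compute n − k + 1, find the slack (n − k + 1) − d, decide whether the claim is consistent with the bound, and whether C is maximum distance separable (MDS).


Singleton RHS = n − k + 1 = 6, slack = 4, bound satisfied, not MDS.

Singleton bound: d ≤ n − k + 1.
Here n = 9, k = 4, so n − k + 1 = 6.
Given d = 2, check d ≤ 6: YES.
Slack = (n − k + 1) − d = 4.
The code is NOT MDS (slack = 4 > 0).
Description: the claimed parameters are [9, 4, 2]_2; such a code would be non-MDS.


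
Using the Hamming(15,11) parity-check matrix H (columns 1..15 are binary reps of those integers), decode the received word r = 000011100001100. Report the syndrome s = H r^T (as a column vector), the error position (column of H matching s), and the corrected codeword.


s = (0, 1, 0, 1)^T, error position = 5, corrected codeword c = 000001100001100

Compute s = H r^T mod 2 one row at a time:
  s_1 = 0 + 0 + 0 + 0 + 1 + 1 + 0 + 0 = 2 ≡ 0 (mod 2).
  s_2 = 0 + 1 + 1 + 1 + 1 + 1 + 0 + 0 = 5 ≡ 1 (mod 2).
  s_3 = 0 + 0 + 1 + 1 + 0 + 0 + 0 + 0 = 2 ≡ 0 (mod 2).
  s_4 = 0 + 0 + 1 + 1 + 0 + 0 + 1 + 0 = 3 ≡ 1 (mod 2).
s = (0, 1, 0, 1)^T — this equals column 5 of H (binary 0101), so error is at position 5.
Correct: flip bit 5 of r = 000011100001100 to get c = 000001100001100.


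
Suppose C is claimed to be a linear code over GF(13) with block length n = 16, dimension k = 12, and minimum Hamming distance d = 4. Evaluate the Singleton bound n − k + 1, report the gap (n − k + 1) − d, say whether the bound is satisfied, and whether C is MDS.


Singleton RHS = n − k + 1 = 5, slack = 1, bound satisfied, not MDS.

Singleton bound: d ≤ n − k + 1.
Here n = 16, k = 12, so n − k + 1 = 5.
Given d = 4, check d ≤ 5: YES.
Slack = (n − k + 1) − d = 1.
The code is NOT MDS (slack = 1 > 0).
Description: the claimed parameters are [16, 12, 4]_13; such a code would be non-MDS.


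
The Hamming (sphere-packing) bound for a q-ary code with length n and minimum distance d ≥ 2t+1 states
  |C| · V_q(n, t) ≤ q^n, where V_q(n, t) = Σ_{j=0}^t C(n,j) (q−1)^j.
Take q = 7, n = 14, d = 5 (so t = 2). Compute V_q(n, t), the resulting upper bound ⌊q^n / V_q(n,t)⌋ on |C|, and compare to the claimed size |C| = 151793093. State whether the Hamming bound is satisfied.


V_q(n, t) = 3361, q^n = 678223072849, Hamming bound = 201792047, |C| = 151793093 ≤ bound (satisfied).

Step 1: Compute V_q(n, t) = Σ_{j=0}^2 C(n, j) (q−1)^j.
  j = 0: C(14,0)·(6)^0 = 1·1 = 1.
  j = 1: C(14,1)·(6)^1 = 14·6 = 84.
  j = 2: C(14,2)·(6)^2 = 91·36 = 3276.
  V_q(n, t) = 1 + 84 + 3276 = 3361.
Step 2: q^n = 7^14 = 678223072849.
Step 3: Hamming bound ⌊q^n / V_q(n,t)⌋ = ⌊678223072849/3361⌋ = 201792047.
Step 4: Compare |C| = 151793093 to 201792047: satisfied.
The claimed |C| lies below the Hamming bound.


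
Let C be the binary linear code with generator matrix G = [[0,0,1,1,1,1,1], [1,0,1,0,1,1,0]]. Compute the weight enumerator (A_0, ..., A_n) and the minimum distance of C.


Weight distribution: A_0 = 1, A_3 = 1, A_4 = 1, A_5 = 1. Minimum distance d = 3.

Enumerate all 2^2 = 4 messages m ∈ F_2^2.
For each, compute codeword c = mG in F_2^7, then tally its weight.
  m = 00 → c = 0000000, weight = 0.
  m = 10 → c = 0011111, weight = 5.
  m = 01 → c = 1010110, weight = 4.
  m = 11 → c = 1001001, weight = 3.
Tally weights:
  weight 0: 1 codewords.
  weight 3: 1 codewords.
  weight 4: 1 codewords.
  weight 5: 1 codewords.
Minimum distance d = smallest w > 0 with A_w > 0 = 3.
Sanity: Σ A_w = 4 = 2^2 = 4 ✓.


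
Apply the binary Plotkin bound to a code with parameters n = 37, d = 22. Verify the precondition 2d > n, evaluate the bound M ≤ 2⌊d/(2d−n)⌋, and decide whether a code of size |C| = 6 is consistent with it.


Plotkin bound M ≤ 6; given |C| = 6 ≤ bound (satisfied).

Check applicability: 2d = 44, n = 37.
2d − n = 7 > 0, so Plotkin applies.
Compute d/(2d−n) = 22/7 ≈ 3.1429.
⌊d/(2d−n)⌋ = 3.
Plotkin bound: M ≤ 2·3 = 6.
Given |C| = 6, check: satisfied.
This |C| is at the Plotkin bound.


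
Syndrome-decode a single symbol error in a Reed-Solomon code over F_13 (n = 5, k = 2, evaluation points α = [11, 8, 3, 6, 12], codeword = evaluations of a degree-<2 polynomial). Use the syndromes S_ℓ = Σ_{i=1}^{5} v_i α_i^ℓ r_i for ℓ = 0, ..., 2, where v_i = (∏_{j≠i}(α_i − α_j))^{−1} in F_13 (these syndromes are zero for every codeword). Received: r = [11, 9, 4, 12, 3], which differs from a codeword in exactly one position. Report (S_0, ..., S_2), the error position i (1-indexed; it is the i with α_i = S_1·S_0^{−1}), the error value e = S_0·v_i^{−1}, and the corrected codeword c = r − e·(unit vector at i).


S = (7, 8, 11), error at position 3, error magnitude e = 7, c = [11, 9, 10, 12, 3].

Step 1: column multipliers v_i = (∏_{j≠i}(α_i − α_j))^{−1} mod 13.
  i = 1 (α = 11): (11−8)(11−3)(11−6)(11−12) = 3·8·5·(−1) = −120 ≡ 10, so v_1 = 10^{−1} = 4 (mod 13).
  i = 2 (α = 8): (8−11)(8−3)(8−6)(8−12) = (−3)·5·2·(−4) = 120 ≡ 3, so v_2 = 3^{−1} = 9 (mod 13).
  i = 3 (α = 3): (3−11)(3−8)(3−6)(3−12) = (−8)·(−5)·(−3)·(−9) = 1080 ≡ 1, so v_3 = 1^{−1} = 1 (mod 13).
  i = 4 (α = 6): (6−11)(6−8)(6−3)(6−12) = (−5)·(−2)·3·(−6) = −180 ≡ 2, so v_4 = 2^{−1} = 7 (mod 13).
  i = 5 (α = 12): (12−11)(12−8)(12−3)(12−6) = 1·4·9·6 = 216 ≡ 8, so v_5 = 8^{−1} = 5 (mod 13).
  v = [4, 9, 1, 7, 5].
Step 2: syndromes of r = [11, 9, 4, 12, 3] (all sums mod 13).
  S_0 = Σ v_i r_i = 4·11 + 9·9 + 1·4 + 7·12 + 5·3 = 228 ≡ 7.
  S_1 = Σ v_i α_i r_i = 4·11·11 + 9·8·9 + 1·3·4 + 7·6·12 + 5·12·3 = 1828 ≡ 8.
  α_i^2 mod 13 = [4, 12, 9, 10, 1].
  S_2 = Σ v_i α_i^2 r_i = 4·4·11 + 9·12·9 + 1·9·4 + 7·10·12 + 5·1·3 = 2039 ≡ 11.
  S = (7, 8, 11) ≠ 0, so r is not a codeword (an error is present).
Step 3: locate the error. For a single error e at position i, S_ℓ = v_i·e·α_i^ℓ, so α_err = S_1/S_0.
  S_0^{−1} = 7^{−1} = 2 (mod 13), so α_err = 8·2 = 16 ≡ 3 = α_3. Error position i = 3.
  Consistency check: S_2/S_1 = 11·5 = 55 ≡ 3 = α_err ✓ (single-error assumption holds).
Step 4: error magnitude e = S_0/v_3 = S_0·∏_{j≠3}(α_3 − α_j) = 7·1 = 7 ≡ 7 (mod 13).
Step 5: correct position 3: c_3 = r_3 − e = 4 − 7 ≡ 10 (mod 13). Hence c = [11, 9, 10, 12, 3].
  Check: interpolating c through the α_i gives m(x) = 8 + 5·x (degree < 2) with m(α_i) = c_i for every i, so c is indeed a codeword.


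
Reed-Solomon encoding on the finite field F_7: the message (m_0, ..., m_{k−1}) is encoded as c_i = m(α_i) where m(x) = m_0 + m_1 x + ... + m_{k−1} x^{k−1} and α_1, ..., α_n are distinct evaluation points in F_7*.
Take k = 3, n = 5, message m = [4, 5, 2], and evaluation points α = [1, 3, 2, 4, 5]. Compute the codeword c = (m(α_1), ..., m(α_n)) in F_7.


c = [4, 2, 1, 0, 2]

Message polynomial: m(x) = 4 + 5·x + 2·x^2 (mod 7).
For each evaluation point α_i, compute m(α_i) mod 7:
  α_1 = 1: Horner steps 2 → 0 → 4, so m(1) = 4.
  α_2 = 3: Horner steps 2 → 4 → 2, so m(3) = 2.
  α_3 = 2: Horner steps 2 → 2 → 1, so m(2) = 1.
  α_4 = 4: Horner steps 2 → 6 → 0, so m(4) = 0.
  α_5 = 5: Horner steps 2 → 1 → 2, so m(5) = 2.
Codeword c = [4, 2, 1, 0, 2] ∈ F_7^5.


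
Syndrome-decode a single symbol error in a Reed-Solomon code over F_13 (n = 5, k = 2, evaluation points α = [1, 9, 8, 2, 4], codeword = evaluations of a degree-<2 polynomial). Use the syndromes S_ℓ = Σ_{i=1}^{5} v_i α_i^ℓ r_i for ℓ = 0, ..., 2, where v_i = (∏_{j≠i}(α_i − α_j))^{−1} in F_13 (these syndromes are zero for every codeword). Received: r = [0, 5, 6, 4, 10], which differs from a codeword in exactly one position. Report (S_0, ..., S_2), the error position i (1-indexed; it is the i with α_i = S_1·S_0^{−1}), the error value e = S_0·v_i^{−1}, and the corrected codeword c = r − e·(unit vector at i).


S = (10, 7, 1), error at position 4, error magnitude e = 5, c = [0, 5, 6, 12, 10].

Step 1: column multipliers v_i = (∏_{j≠i}(α_i − α_j))^{−1} mod 13.
  i = 1 (α = 1): (1−9)(1−8)(1−2)(1−4) = (−8)·(−7)·(−1)·(−3) = 168 ≡ 12, so v_1 = 12^{−1} = 12 (mod 13).
  i = 2 (α = 9): (9−1)(9−8)(9−2)(9−4) = 8·1·7·5 = 280 ≡ 7, so v_2 = 7^{−1} = 2 (mod 13).
  i = 3 (α = 8): (8−1)(8−9)(8−2)(8−4) = 7·(−1)·6·4 = −168 ≡ 1, so v_3 = 1^{−1} = 1 (mod 13).
  i = 4 (α = 2): (2−1)(2−9)(2−8)(2−4) = 1·(−7)·(−6)·(−2) = −84 ≡ 7, so v_4 = 7^{−1} = 2 (mod 13).
  i = 5 (α = 4): (4−1)(4−9)(4−8)(4−2) = 3·(−5)·(−4)·2 = 120 ≡ 3, so v_5 = 3^{−1} = 9 (mod 13).
  v = [12, 2, 1, 2, 9].
Step 2: syndromes of r = [0, 5, 6, 4, 10] (all sums mod 13).
  S_0 = Σ v_i r_i = 12·0 + 2·5 + 1·6 + 2·4 + 9·10 = 114 ≡ 10.
  S_1 = Σ v_i α_i r_i = 12·1·0 + 2·9·5 + 1·8·6 + 2·2·4 + 9·4·10 = 514 ≡ 7.
  α_i^2 mod 13 = [1, 3, 12, 4, 3].
  S_2 = Σ v_i α_i^2 r_i = 12·1·0 + 2·3·5 + 1·12·6 + 2·4·4 + 9·3·10 = 404 ≡ 1.
  S = (10, 7, 1) ≠ 0, so r is not a codeword (an error is present).
Step 3: locate the error. For a single error e at position i, S_ℓ = v_i·e·α_i^ℓ, so α_err = S_1/S_0.
  S_0^{−1} = 10^{−1} = 4 (mod 13), so α_err = 7·4 = 28 ≡ 2 = α_4. Error position i = 4.
  Consistency check: S_2/S_1 = 1·2 = 2 ≡ 2 = α_err ✓ (single-error assumption holds).
Step 4: error magnitude e = S_0/v_4 = S_0·∏_{j≠4}(α_4 − α_j) = 10·7 = 70 ≡ 5 (mod 13).
Step 5: correct position 4: c_4 = r_4 − e = 4 − 5 ≡ 12 (mod 13). Hence c = [0, 5, 6, 12, 10].
  Check: interpolating c through the α_i gives m(x) = 1 + 12·x (degree < 2) with m(α_i) = c_i for every i, so c is indeed a codeword.


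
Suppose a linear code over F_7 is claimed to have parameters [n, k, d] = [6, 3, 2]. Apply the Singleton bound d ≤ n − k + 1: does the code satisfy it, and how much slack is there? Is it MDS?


Singleton RHS = n − k + 1 = 4, slack = 2, bound satisfied, not MDS.

Singleton bound: d ≤ n − k + 1.
Here n = 6, k = 3, so n − k + 1 = 4.
Given d = 2, check d ≤ 4: YES.
Slack = (n − k + 1) − d = 2.
The code is NOT MDS (slack = 2 > 0).
Description: the claimed parameters are [6, 3, 2]_7; such a code would be non-MDS.


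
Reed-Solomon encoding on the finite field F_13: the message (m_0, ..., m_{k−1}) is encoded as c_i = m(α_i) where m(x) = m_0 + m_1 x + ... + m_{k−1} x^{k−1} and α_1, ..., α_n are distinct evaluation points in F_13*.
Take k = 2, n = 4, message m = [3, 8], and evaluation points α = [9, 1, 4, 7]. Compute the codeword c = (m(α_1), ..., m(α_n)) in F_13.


c = [10, 11, 9, 7]

Message polynomial: m(x) = 3 + 8·x (mod 13).
For each evaluation point α_i, compute m(α_i) mod 13:
  α_1 = 9: Horner steps 8 → 10, so m(9) = 10.
  α_2 = 1: Horner steps 8 → 11, so m(1) = 11.
  α_3 = 4: Horner steps 8 → 9, so m(4) = 9.
  α_4 = 7: Horner steps 8 → 7, so m(7) = 7.
Codeword c = [10, 11, 9, 7] ∈ F_13^4.


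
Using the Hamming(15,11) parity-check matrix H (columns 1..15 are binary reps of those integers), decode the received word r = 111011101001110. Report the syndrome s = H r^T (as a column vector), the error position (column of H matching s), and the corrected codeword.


s = (0, 0, 1, 0)^T, error position = 2, corrected codeword c = 101011101001110

Compute s = H r^T mod 2 one row at a time:
  s_1 = 0 + 1 + 0 + 0 + 1 + 1 + 1 + 0 = 4 ≡ 0 (mod 2).
  s_2 = 0 + 1 + 1 + 1 + 1 + 1 + 1 + 0 = 6 ≡ 0 (mod 2).
  s_3 = 1 + 1 + 1 + 1 + 0 + 0 + 1 + 0 = 5 ≡ 1 (mod 2).
  s_4 = 1 + 1 + 1 + 1 + 1 + 0 + 1 + 0 = 6 ≡ 0 (mod 2).
s = (0, 0, 1, 0)^T — this equals column 2 of H (binary 0010), so error is at position 2.
Correct: flip bit 2 of r = 111011101001110 to get c = 101011101001110.


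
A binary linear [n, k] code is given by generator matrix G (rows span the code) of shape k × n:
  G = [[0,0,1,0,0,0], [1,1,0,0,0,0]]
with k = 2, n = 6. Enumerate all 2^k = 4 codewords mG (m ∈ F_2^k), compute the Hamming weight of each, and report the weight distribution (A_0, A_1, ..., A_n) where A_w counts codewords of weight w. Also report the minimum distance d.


Weight distribution: A_0 = 1, A_1 = 1, A_2 = 1, A_3 = 1. Minimum distance d = 1.

Enumerate all 2^2 = 4 messages m ∈ F_2^2.
For each, compute codeword c = mG in F_2^6, then tally its weight.
  m = 00 → c = 000000, weight = 0.
  m = 10 → c = 001000, weight = 1.
  m = 01 → c = 110000, weight = 2.
  m = 11 → c = 111000, weight = 3.
Tally weights:
  weight 0: 1 codewords.
  weight 1: 1 codewords.
  weight 2: 1 codewords.
  weight 3: 1 codewords.
Minimum distance d = smallest w > 0 with A_w > 0 = 1.
Sanity: Σ A_w = 4 = 2^2 = 4 ✓.


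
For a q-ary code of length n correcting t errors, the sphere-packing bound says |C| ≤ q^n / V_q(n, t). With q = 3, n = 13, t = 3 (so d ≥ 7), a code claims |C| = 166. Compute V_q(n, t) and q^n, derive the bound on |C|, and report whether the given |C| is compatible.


V_q(n, t) = 2627, q^n = 1594323, Hamming bound = 606, |C| = 166 ≤ bound (satisfied).

Step 1: Compute V_q(n, t) = Σ_{j=0}^3 C(n, j) (q−1)^j.
  j = 0: C(13,0)·(2)^0 = 1·1 = 1.
  j = 1: C(13,1)·(2)^1 = 13·2 = 26.
  j = 2: C(13,2)·(2)^2 = 78·4 = 312.
  j = 3: C(13,3)·(2)^3 = 286·8 = 2288.
  V_q(n, t) = 1 + 26 + 312 + 2288 = 2627.
Step 2: q^n = 3^13 = 1594323.
Step 3: Hamming bound ⌊q^n / V_q(n,t)⌋ = ⌊1594323/2627⌋ = 606.
Step 4: Compare |C| = 166 to 606: satisfied.
The claimed |C| lies below the Hamming bound.


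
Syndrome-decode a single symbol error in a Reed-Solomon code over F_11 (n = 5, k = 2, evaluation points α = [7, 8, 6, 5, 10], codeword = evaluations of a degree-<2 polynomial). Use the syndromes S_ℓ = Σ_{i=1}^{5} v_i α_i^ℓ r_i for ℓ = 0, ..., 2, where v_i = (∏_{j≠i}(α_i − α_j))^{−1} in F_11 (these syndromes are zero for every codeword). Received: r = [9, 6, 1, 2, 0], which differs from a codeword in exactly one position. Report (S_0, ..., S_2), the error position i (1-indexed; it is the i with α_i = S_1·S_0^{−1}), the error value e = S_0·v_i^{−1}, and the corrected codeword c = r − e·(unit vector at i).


S = (8, 7, 2), error at position 4, error magnitude e = 9, c = [9, 6, 1, 4, 0].

Step 1: column multipliers v_i = (∏_{j≠i}(α_i − α_j))^{−1} mod 11.
  i = 1 (α = 7): (7−8)(7−6)(7−5)(7−10) = (−1)·1·2·(−3) = 6 ≡ 6, so v_1 = 6^{−1} = 2 (mod 11).
  i = 2 (α = 8): (8−7)(8−6)(8−5)(8−10) = 1·2·3·(−2) = −12 ≡ 10, so v_2 = 10^{−1} = 10 (mod 11).
  i = 3 (α = 6): (6−7)(6−8)(6−5)(6−10) = (−1)·(−2)·1·(−4) = −8 ≡ 3, so v_3 = 3^{−1} = 4 (mod 11).
  i = 4 (α = 5): (5−7)(5−8)(5−6)(5−10) = (−2)·(−3)·(−1)·(−5) = 30 ≡ 8, so v_4 = 8^{−1} = 7 (mod 11).
  i = 5 (α = 10): (10−7)(10−8)(10−6)(10−5) = 3·2·4·5 = 120 ≡ 10, so v_5 = 10^{−1} = 10 (mod 11).
  v = [2, 10, 4, 7, 10].
Step 2: syndromes of r = [9, 6, 1, 2, 0] (all sums mod 11).
  S_0 = Σ v_i r_i = 2·9 + 10·6 + 4·1 + 7·2 + 10·0 = 96 ≡ 8.
  S_1 = Σ v_i α_i r_i = 2·7·9 + 10·8·6 + 4·6·1 + 7·5·2 + 10·10·0 = 700 ≡ 7.
  α_i^2 mod 11 = [5, 9, 3, 3, 1].
  S_2 = Σ v_i α_i^2 r_i = 2·5·9 + 10·9·6 + 4·3·1 + 7·3·2 + 10·1·0 = 684 ≡ 2.
  S = (8, 7, 2) ≠ 0, so r is not a codeword (an error is present).
Step 3: locate the error. For a single error e at position i, S_ℓ = v_i·e·α_i^ℓ, so α_err = S_1/S_0.
  S_0^{−1} = 8^{−1} = 7 (mod 11), so α_err = 7·7 = 49 ≡ 5 = α_4. Error position i = 4.
  Consistency check: S_2/S_1 = 2·8 = 16 ≡ 5 = α_err ✓ (single-error assumption holds).
Step 4: error magnitude e = S_0/v_4 = S_0·∏_{j≠4}(α_4 − α_j) = 8·8 = 64 ≡ 9 (mod 11).
Step 5: correct position 4: c_4 = r_4 − e = 2 − 9 ≡ 4 (mod 11). Hence c = [9, 6, 1, 4, 0].
  Check: interpolating c through the α_i gives m(x) = 8 + 8·x (degree < 2) with m(α_i) = c_i for every i, so c is indeed a codeword.


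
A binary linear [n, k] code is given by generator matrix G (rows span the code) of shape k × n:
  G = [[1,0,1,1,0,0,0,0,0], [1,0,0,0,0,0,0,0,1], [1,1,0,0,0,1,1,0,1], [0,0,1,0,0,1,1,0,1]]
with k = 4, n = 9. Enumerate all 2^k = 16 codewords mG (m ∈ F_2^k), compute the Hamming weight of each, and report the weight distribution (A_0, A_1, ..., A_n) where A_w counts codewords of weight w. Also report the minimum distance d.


Weight distribution: A_0 = 1, A_2 = 2, A_3 = 6, A_4 = 3, A_5 = 2, A_6 = 2. Minimum distance d = 2.

Enumerate all 2^4 = 16 messages m ∈ F_2^4.
For each, compute codeword c = mG in F_2^9, then tally its weight.
  m = 0000 → c = 000000000, weight = 0.
  m = 1000 → c = 101100000, weight = 3.
  m = 0100 → c = 100000001, weight = 2.
  m = 1100 → c = 001100001, weight = 3.
  m = 0010 → c = 110001101, weight = 5.
  m = 1010 → c = 011101101, weight = 6.
  m = 0110 → c = 010001100, weight = 3.
  m = 1110 → c = 111101100, weight = 6.
  m = 0001 → c = 001001101, weight = 4.
  m = 1001 → c = 100101101, weight = 5.
  m = 0101 → c = 101001100, weight = 4.
  m = 1101 → c = 000101100, weight = 3.
  m = 0011 → c = 111000000, weight = 3.
  m = 1011 → c = 010100000, weight = 2.
  m = 0111 → c = 011000001, weight = 3.
  m = 1111 → c = 110100001, weight = 4.
Tally weights:
  weight 0: 1 codewords.
  weight 2: 2 codewords.
  weight 3: 6 codewords.
  weight 4: 3 codewords.
  weight 5: 2 codewords.
  weight 6: 2 codewords.
Minimum distance d = smallest w > 0 with A_w > 0 = 2.
Sanity: Σ A_w = 16 = 2^4 = 16 ✓.


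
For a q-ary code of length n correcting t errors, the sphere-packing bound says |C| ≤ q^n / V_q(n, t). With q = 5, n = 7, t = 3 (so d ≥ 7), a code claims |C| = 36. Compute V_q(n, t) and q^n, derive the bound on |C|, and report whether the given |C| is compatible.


V_q(n, t) = 2605, q^n = 78125, Hamming bound = 29, |C| = 36 > bound (violated).

Step 1: Compute V_q(n, t) = Σ_{j=0}^3 C(n, j) (q−1)^j.
  j = 0: C(7,0)·(4)^0 = 1·1 = 1.
  j = 1: C(7,1)·(4)^1 = 7·4 = 28.
  j = 2: C(7,2)·(4)^2 = 21·16 = 336.
  j = 3: C(7,3)·(4)^3 = 35·64 = 2240.
  V_q(n, t) = 1 + 28 + 336 + 2240 = 2605.
Step 2: q^n = 5^7 = 78125.
Step 3: Hamming bound ⌊q^n / V_q(n,t)⌋ = ⌊78125/2605⌋ = 29.
Step 4: Compare |C| = 36 to 29: violated.
The claimed |C| lies above the Hamming bound, so no 5-ary code of length 7 with d ≥ 7 can have 36 codewords.


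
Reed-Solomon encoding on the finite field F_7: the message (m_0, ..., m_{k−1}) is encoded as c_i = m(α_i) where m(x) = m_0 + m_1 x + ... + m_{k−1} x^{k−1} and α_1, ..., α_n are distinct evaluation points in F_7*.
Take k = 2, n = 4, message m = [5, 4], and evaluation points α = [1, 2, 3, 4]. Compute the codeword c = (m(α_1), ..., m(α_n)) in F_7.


c = [2, 6, 3, 0]

Message polynomial: m(x) = 5 + 4·x (mod 7).
For each evaluation point α_i, compute m(α_i) mod 7:
  α_1 = 1: Horner steps 4 → 2, so m(1) = 2.
  α_2 = 2: Horner steps 4 → 6, so m(2) = 6.
  α_3 = 3: Horner steps 4 → 3, so m(3) = 3.
  α_4 = 4: Horner steps 4 → 0, so m(4) = 0.
Codeword c = [2, 6, 3, 0] ∈ F_7^4.


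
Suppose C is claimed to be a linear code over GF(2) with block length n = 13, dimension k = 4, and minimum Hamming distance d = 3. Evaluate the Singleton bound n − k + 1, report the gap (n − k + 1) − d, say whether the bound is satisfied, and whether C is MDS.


Singleton RHS = n − k + 1 = 10, slack = 7, bound satisfied, not MDS.

Singleton bound: d ≤ n − k + 1.
Here n = 13, k = 4, so n − k + 1 = 10.
Given d = 3, check d ≤ 10: YES.
Slack = (n − k + 1) − d = 7.
The code is NOT MDS (slack = 7 > 0).
Description: the claimed parameters are [13, 4, 3]_2; such a code would be non-MDS.


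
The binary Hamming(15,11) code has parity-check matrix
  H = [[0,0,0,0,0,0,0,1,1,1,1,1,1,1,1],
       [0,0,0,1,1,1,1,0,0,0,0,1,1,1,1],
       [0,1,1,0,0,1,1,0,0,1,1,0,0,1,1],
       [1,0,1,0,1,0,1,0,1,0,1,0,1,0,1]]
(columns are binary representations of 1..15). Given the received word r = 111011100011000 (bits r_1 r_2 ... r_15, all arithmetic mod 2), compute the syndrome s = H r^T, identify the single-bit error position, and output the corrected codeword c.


s = (0, 0, 1, 1)^T, error position = 3, corrected codeword c = 110011100011000

Compute s = H r^T mod 2 one row at a time:
  s_1 = 0 + 0 + 0 + 1 + 1 + 0 + 0 + 0 = 2 ≡ 0 (mod 2).
  s_2 = 0 + 1 + 1 + 1 + 1 + 0 + 0 + 0 = 4 ≡ 0 (mod 2).
  s_3 = 1 + 1 + 1 + 1 + 0 + 1 + 0 + 0 = 5 ≡ 1 (mod 2).
  s_4 = 1 + 1 + 1 + 1 + 0 + 1 + 0 + 0 = 5 ≡ 1 (mod 2).
s = (0, 0, 1, 1)^T — this equals column 3 of H (binary 0011), so error is at position 3.
Correct: flip bit 3 of r = 111011100011000 to get c = 110011100011000.


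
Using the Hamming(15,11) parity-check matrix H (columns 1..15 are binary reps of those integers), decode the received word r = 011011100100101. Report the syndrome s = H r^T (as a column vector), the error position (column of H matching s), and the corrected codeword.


s = (1, 1, 0, 1)^T, error position = 13, corrected codeword c = 011011100100001

Compute s = H r^T mod 2 one row at a time:
  s_1 = 0 + 0 + 1 + 0 + 0 + 1 + 0 + 1 = 3 ≡ 1 (mod 2).
  s_2 = 0 + 1 + 1 + 1 + 0 + 1 + 0 + 1 = 5 ≡ 1 (mod 2).
  s_3 = 1 + 1 + 1 + 1 + 1 + 0 + 0 + 1 = 6 ≡ 0 (mod 2).
  s_4 = 0 + 1 + 1 + 1 + 0 + 0 + 1 + 1 = 5 ≡ 1 (mod 2).
s = (1, 1, 0, 1)^T — this equals column 13 of H (binary 1101), so error is at position 13.
Correct: flip bit 13 of r = 011011100100101 to get c = 011011100100001.


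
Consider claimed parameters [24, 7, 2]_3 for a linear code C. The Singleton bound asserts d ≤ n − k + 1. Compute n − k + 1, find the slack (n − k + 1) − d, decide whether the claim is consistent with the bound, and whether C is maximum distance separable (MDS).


Singleton RHS = n − k + 1 = 18, slack = 16, bound satisfied, not MDS.

Singleton bound: d ≤ n − k + 1.
Here n = 24, k = 7, so n − k + 1 = 18.
Given d = 2, check d ≤ 18: YES.
Slack = (n − k + 1) − d = 16.
The code is NOT MDS (slack = 16 > 0).
Description: the claimed parameters are [24, 7, 2]_3; such a code would be non-MDS.


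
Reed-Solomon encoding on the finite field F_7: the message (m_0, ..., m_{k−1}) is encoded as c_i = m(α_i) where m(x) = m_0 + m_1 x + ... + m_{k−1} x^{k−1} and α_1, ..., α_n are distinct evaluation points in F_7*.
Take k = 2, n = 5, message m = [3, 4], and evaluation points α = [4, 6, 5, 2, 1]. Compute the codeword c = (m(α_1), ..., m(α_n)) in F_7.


c = [5, 6, 2, 4, 0]

Message polynomial: m(x) = 3 + 4·x (mod 7).
For each evaluation point α_i, compute m(α_i) mod 7:
  α_1 = 4: Horner steps 4 → 5, so m(4) = 5.
  α_2 = 6: Horner steps 4 → 6, so m(6) = 6.
  α_3 = 5: Horner steps 4 → 2, so m(5) = 2.
  α_4 = 2: Horner steps 4 → 4, so m(2) = 4.
  α_5 = 1: Horner steps 4 → 0, so m(1) = 0.
Codeword c = [5, 6, 2, 4, 0] ∈ F_7^5.
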